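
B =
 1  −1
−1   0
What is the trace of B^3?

4

B^2 = [[2, −1], [−1, 1]]
B^3 = [[3, −2], [−2, 1]]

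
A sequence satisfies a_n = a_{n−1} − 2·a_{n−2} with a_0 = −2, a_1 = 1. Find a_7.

With companion matrix M = [[1, −2], [1, 0]], [a_n, a_{n−1}]ᵀ = M·[a_{n−1}, a_{n−2}]ᵀ, so [a_7, a_6]ᵀ = M⁶·[a_1, a_0]ᵀ.
M⁶ = [[7, −10], [5, 2]], giving [a_7, a_6]ᵀ = [[27], [1]].

27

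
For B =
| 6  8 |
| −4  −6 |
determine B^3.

[[24, 32], [−16, −24]]

tr B = 0 and det B = −4, so the characteristic polynomial is λ² − (0)λ + (−4) with roots −2 and 2.
Eigenvectors give P = [[−1, −2], [1, 1]] with P⁻¹ = [[1, 2], [−1, −1]], and B = P·diag(−2, 2)·P⁻¹.
Then B^3 = P·diag(−8, 8)·P⁻¹ = [[8, −16], [−8, 8]] · [[1, 2], [−1, −1]] = [[24, 32], [−16, −24]].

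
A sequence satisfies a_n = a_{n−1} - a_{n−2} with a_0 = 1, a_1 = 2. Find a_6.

1

With companion matrix M = [[1, -1], [1, 0]], [a_n, a_{n−1}]ᵀ = M·[a_{n−1}, a_{n−2}]ᵀ, so [a_6, a_5]ᵀ = M⁵·[a_1, a_0]ᵀ.
M⁵ = [[0, 1], [-1, 1]], giving [a_6, a_5]ᵀ = [[1], [-1]].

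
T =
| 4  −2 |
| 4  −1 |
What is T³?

[[8, −10], [20, −17]]

T² = [[8, −6], [12, −7]]
T³ = [[8, −10], [20, −17]]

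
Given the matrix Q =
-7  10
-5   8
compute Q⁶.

[[-601, 1330], [-665, 1394]]

tr Q = 1 and det Q = -6, so the characteristic polynomial is λ² − (1)λ + (-6) with roots 3 and -2.
Eigenvectors give P = [[1, 2], [1, 1]] with P⁻¹ = [[-1, 2], [1, -1]], and Q = P·diag(3, -2)·P⁻¹.
Then Q⁶ = P·diag(729, 64)·P⁻¹ = [[729, 128], [729, 64]] · [[-1, 2], [1, -1]] = [[-601, 1330], [-665, 1394]].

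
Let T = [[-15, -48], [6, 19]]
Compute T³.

[[-207, -624], [78, 235]]

tr T = 4 and det T = 3, so the characteristic polynomial is λ² − (4)λ + (3) with roots 3 and 1.
Eigenvectors give P = [[8, -3], [-3, 1]] with P⁻¹ = [[-1, -3], [-3, -8]], and T = P·diag(3, 1)·P⁻¹.
Then T³ = P·diag(27, 1)·P⁻¹ = [[216, -3], [-81, 1]] · [[-1, -3], [-3, -8]] = [[-207, -624], [78, 235]].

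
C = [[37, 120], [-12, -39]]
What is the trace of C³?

tr C = -2 and det C = -3, so the characteristic polynomial is λ² − (-2)λ + (-3) with roots -3 and 1.
Eigenvectors give P = [[3, -10], [-1, 3]] with P⁻¹ = [[-3, -10], [-1, -3]], and C = P·diag(-3, 1)·P⁻¹.
Then C³ = P·diag(-27, 1)·P⁻¹ = [[-81, -10], [27, 3]] · [[-3, -10], [-1, -3]] = [[253, 840], [-84, -279]].

-26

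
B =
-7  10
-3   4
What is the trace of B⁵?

-33

tr B = -3 and det B = 2, so the characteristic polynomial is λ² − (-3)λ + (2) with roots -1 and -2.
Eigenvectors give P = [[5, 2], [3, 1]] with P⁻¹ = [[-1, 2], [3, -5]], and B = P·diag(-1, -2)·P⁻¹.
Then B⁵ = P·diag(-1, -32)·P⁻¹ = [[-5, -64], [-3, -32]] · [[-1, 2], [3, -5]] = [[-187, 310], [-93, 154]].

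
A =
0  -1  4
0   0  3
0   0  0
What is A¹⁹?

[[0, 0, 0], [0, 0, 0], [0, 0, 0]]

A is strictly triangular, hence nilpotent: A³ = 0, so A¹⁹ = 0.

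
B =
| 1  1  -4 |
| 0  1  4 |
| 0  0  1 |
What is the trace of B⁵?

B = I + N where N = [[0, 1, -4], [0, 0, 4], [0, 0, 0]] is strictly upper-triangular, so N³ = 0.
(I + N)⁵ = I + 5·N + 10·N² = [[1, 5, 20], [0, 1, 20], [0, 0, 1]].

3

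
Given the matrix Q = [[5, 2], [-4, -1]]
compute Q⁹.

[[39365, 19682], [-39364, -19681]]

tr Q = 4 and det Q = 3, so the characteristic polynomial is λ² − (4)λ + (3) with roots 3 and 1.
Eigenvectors give P = [[-1, 1], [1, -2]] with P⁻¹ = [[-2, -1], [-1, -1]], and Q = P·diag(3, 1)·P⁻¹.
Then Q⁹ = P·diag(19683, 1)·P⁻¹ = [[-19683, 1], [19683, -2]] · [[-2, -1], [-1, -1]] = [[39365, 19682], [-39364, -19681]].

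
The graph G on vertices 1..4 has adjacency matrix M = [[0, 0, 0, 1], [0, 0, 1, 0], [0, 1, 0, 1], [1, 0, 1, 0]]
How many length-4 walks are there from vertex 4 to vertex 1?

The number of length-4 walks from vertex 4 to vertex 1 is entry (4,1) of M⁴, where M is the adjacency matrix.
M² = [[1, 0, 1, 0], [0, 1, 0, 1], [1, 0, 2, 0], [0, 1, 0, 2]]
M³ = [[0, 1, 0, 2], [1, 0, 2, 0], [0, 2, 0, 3], [2, 0, 3, 0]]
M⁴ = [[2, 0, 3, 0], [0, 2, 0, 3], [3, 0, 5, 0], [0, 3, 0, 5]]

0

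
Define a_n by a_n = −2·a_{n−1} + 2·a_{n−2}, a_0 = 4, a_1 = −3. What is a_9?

−14512

With companion matrix A = [[−2, 2], [1, 0]], [a_n, a_{n−1}]ᵀ = A·[a_{n−1}, a_{n−2}]ᵀ, so [a_9, a_8]ᵀ = A⁸·[a_1, a_0]ᵀ.
A⁸ = [[2448, −1792], [−896, 656]], giving [a_9, a_8]ᵀ = [[−14512], [5312]].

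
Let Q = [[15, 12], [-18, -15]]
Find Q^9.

tr Q = 0 and det Q = -9, so the characteristic polynomial is λ² − (0)λ + (-9) with roots -3 and 3.
Eigenvectors give P = [[-2, 1], [3, -1]] with P⁻¹ = [[1, 1], [3, 2]], and Q = P·diag(-3, 3)·P⁻¹.
Then Q^9 = P·diag(-19683, 19683)·P⁻¹ = [[39366, 19683], [-59049, -19683]] · [[1, 1], [3, 2]] = [[98415, 78732], [-118098, -98415]].

[[98415, 78732], [-118098, -98415]]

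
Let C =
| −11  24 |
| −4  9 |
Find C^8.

[[19681, −39360], [6560, −13119]]

tr C = −2 and det C = −3, so the characteristic polynomial is λ² − (−2)λ + (−3) with roots 1 and −3.
Eigenvectors give P = [[2, 3], [1, 1]] with P⁻¹ = [[−1, 3], [1, −2]], and C = P·diag(1, −3)·P⁻¹.
Then C^8 = P·diag(1, 6561)·P⁻¹ = [[2, 19683], [1, 6561]] · [[−1, 3], [1, −2]] = [[19681, −39360], [6560, −13119]].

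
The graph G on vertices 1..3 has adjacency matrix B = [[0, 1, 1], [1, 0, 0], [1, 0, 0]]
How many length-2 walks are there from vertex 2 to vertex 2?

The number of length-2 walks from vertex 2 to vertex 2 is entry (2,2) of B², where B is the adjacency matrix.
B² = [[2, 0, 0], [0, 1, 1], [0, 1, 1]]

1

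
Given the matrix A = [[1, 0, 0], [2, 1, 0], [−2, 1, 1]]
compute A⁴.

[[1, 0, 0], [8, 1, 0], [4, 4, 1]]

A = I + N where N = [[0, 0, 0], [2, 0, 0], [−2, 1, 0]] is strictly lower-triangular, so N³ = 0.
(I + N)⁴ = I + 4·N + 6·N² = [[1, 0, 0], [8, 1, 0], [4, 4, 1]].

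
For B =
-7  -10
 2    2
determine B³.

[[-103, -190], [38, 68]]

tr B = -5 and det B = 6, so the characteristic polynomial is λ² − (-5)λ + (6) with roots -3 and -2.
Eigenvectors give P = [[5, -2], [-2, 1]] with P⁻¹ = [[1, 2], [2, 5]], and B = P·diag(-3, -2)·P⁻¹.
Then B³ = P·diag(-27, -8)·P⁻¹ = [[-135, 16], [54, -8]] · [[1, 2], [2, 5]] = [[-103, -190], [38, 68]].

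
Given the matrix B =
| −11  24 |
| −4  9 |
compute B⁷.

tr B = −2 and det B = −3, so the characteristic polynomial is λ² − (−2)λ + (−3) with roots −3 and 1.
Eigenvectors give P = [[3, −2], [1, −1]] with P⁻¹ = [[1, −2], [1, −3]], and B = P·diag(−3, 1)·P⁻¹.
Then B⁷ = P·diag(−2187, 1)·P⁻¹ = [[−6561, −2], [−2187, −1]] · [[1, −2], [1, −3]] = [[−6563, 13128], [−2188, 4377]].

[[−6563, 13128], [−2188, 4377]]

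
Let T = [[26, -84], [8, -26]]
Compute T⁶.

[[64, 0], [0, 64]]

tr T = 0 and det T = -4, so the characteristic polynomial is λ² − (0)λ + (-4) with roots 2 and -2.
Eigenvectors give P = [[7, 3], [2, 1]] with P⁻¹ = [[1, -3], [-2, 7]], and T = P·diag(2, -2)·P⁻¹.
Then T⁶ = P·diag(64, 64)·P⁻¹ = [[448, 192], [128, 64]] · [[1, -3], [-2, 7]] = [[64, 0], [0, 64]].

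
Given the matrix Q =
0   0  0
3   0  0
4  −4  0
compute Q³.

[[0, 0, 0], [0, 0, 0], [0, 0, 0]]

Q is strictly triangular, hence nilpotent: Q³ = 0, so Q³ = 0.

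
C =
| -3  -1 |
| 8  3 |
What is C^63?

[[-3, -1], [8, 3]]

C² = I (check: tr C = 0 and det C = -1), so C^63 = C since 63 is odd.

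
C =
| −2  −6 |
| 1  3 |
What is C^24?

[[−2, −6], [1, 3]]

C² = C (a projection; rank 1, trace 1), so C^24 = C.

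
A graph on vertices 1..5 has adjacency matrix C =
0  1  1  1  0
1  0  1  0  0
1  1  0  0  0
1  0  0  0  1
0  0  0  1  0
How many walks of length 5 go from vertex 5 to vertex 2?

The number of length-5 walks from vertex 5 to vertex 2 is entry (5,2) of C⁵, where C is the adjacency matrix.
C² = [[3, 1, 1, 0, 1], [1, 2, 1, 1, 0], [1, 1, 2, 1, 0], [0, 1, 1, 2, 0], [1, 0, 0, 0, 1]]
C³ = [[2, 4, 4, 4, 0], [4, 2, 3, 1, 1], [4, 3, 2, 1, 1], [4, 1, 1, 0, 2], [0, 1, 1, 2, 0]]
C⁴ = [[12, 6, 6, 2, 4], [6, 7, 6, 5, 1], [6, 6, 7, 5, 1], [2, 5, 5, 6, 0], [4, 1, 1, 0, 2]]
C⁵ = [[14, 18, 18, 16, 2], [18, 12, 13, 7, 5], [18, 13, 12, 7, 5], [16, 7, 7, 2, 6], [2, 5, 5, 6, 0]]

5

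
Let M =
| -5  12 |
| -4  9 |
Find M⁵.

[[-725, 1452], [-484, 969]]

tr M = 4 and det M = 3, so the characteristic polynomial is λ² − (4)λ + (3) with roots 1 and 3.
Eigenvectors give P = [[2, -3], [1, -2]] with P⁻¹ = [[2, -3], [1, -2]], and M = P·diag(1, 3)·P⁻¹.
Then M⁵ = P·diag(1, 243)·P⁻¹ = [[2, -729], [1, -486]] · [[2, -3], [1, -2]] = [[-725, 1452], [-484, 969]].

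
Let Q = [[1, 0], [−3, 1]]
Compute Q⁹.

[[1, 0], [−27, 1]]

Q = I + N where N = [[0, 0], [−3, 0]] is strictly lower-triangular, so N² = 0.
(I + N)⁹ = I + 9·N = [[1, 0], [−27, 1]].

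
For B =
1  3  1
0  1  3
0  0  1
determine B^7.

[[1, 21, 196], [0, 1, 21], [0, 0, 1]]

B = I + N where N = [[0, 3, 1], [0, 0, 3], [0, 0, 0]] is strictly upper-triangular, so N^3 = 0.
(I + N)^7 = I + 7·N + 21·N^2 = [[1, 21, 196], [0, 1, 21], [0, 0, 1]].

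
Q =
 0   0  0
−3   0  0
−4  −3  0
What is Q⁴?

Q is strictly triangular, hence nilpotent: Q³ = 0, so Q⁴ = 0.

[[0, 0, 0], [0, 0, 0], [0, 0, 0]]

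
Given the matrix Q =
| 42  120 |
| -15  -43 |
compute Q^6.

[[-5256, -15960], [1995, 6049]]

tr Q = -1 and det Q = -6, so the characteristic polynomial is λ² − (-1)λ + (-6) with roots 2 and -3.
Eigenvectors give P = [[3, -8], [-1, 3]] with P⁻¹ = [[3, 8], [1, 3]], and Q = P·diag(2, -3)·P⁻¹.
Then Q^6 = P·diag(64, 729)·P⁻¹ = [[192, -5832], [-64, 2187]] · [[3, 8], [1, 3]] = [[-5256, -15960], [1995, 6049]].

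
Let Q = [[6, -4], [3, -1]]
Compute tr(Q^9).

tr Q = 5 and det Q = 6, so the characteristic polynomial is λ² − (5)λ + (6) with roots 2 and 3.
Eigenvectors give P = [[1, 4], [1, 3]] with P⁻¹ = [[-3, 4], [1, -1]], and Q = P·diag(2, 3)·P⁻¹.
Then Q^9 = P·diag(512, 19683)·P⁻¹ = [[512, 78732], [512, 59049]] · [[-3, 4], [1, -1]] = [[77196, -76684], [57513, -57001]].

20195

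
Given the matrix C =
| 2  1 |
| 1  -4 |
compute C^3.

C^2 = [[5, -2], [-2, 17]]
C^3 = [[8, 13], [13, -70]]

[[8, 13], [13, -70]]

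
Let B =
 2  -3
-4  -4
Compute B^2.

[[16, 6], [8, 28]]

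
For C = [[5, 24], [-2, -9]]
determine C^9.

[[59045, 236184], [-19682, -78729]]

tr C = -4 and det C = 3, so the characteristic polynomial is λ² − (-4)λ + (3) with roots -1 and -3.
Eigenvectors give P = [[-4, 3], [1, -1]] with P⁻¹ = [[-1, -3], [-1, -4]], and C = P·diag(-1, -3)·P⁻¹.
Then C^9 = P·diag(-1, -19683)·P⁻¹ = [[4, -59049], [-1, 19683]] · [[-1, -3], [-1, -4]] = [[59045, 236184], [-19682, -78729]].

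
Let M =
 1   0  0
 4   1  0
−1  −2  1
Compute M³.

[[1, 0, 0], [12, 1, 0], [−27, −6, 1]]

M = I + N where N = [[0, 0, 0], [4, 0, 0], [−1, −2, 0]] is strictly lower-triangular, so N³ = 0.
(I + N)³ = I + 3·N + 3·N² = [[1, 0, 0], [12, 1, 0], [−27, −6, 1]].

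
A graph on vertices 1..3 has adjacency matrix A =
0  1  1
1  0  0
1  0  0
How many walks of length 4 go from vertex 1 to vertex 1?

4

The number of length-4 walks from vertex 1 to vertex 1 is entry (1,1) of A⁴, where A is the adjacency matrix.
A² = [[2, 0, 0], [0, 1, 1], [0, 1, 1]]
A³ = [[0, 2, 2], [2, 0, 0], [2, 0, 0]]
A⁴ = [[4, 0, 0], [0, 2, 2], [0, 2, 2]]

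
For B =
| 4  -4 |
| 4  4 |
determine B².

[[0, -32], [32, 0]]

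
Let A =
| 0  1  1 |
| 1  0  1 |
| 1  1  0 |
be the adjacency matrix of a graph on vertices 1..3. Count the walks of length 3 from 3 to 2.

The number of length-3 walks from vertex 3 to vertex 2 is entry (3,2) of A³, where A is the adjacency matrix.
A² = [[2, 1, 1], [1, 2, 1], [1, 1, 2]]
A³ = [[2, 3, 3], [3, 2, 3], [3, 3, 2]]

3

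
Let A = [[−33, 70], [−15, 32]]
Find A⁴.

tr A = −1 and det A = −6, so the characteristic polynomial is λ² − (−1)λ + (−6) with roots 2 and −3.
Eigenvectors give P = [[−2, −7], [−1, −3]] with P⁻¹ = [[3, −7], [−1, 2]], and A = P·diag(2, −3)·P⁻¹.
Then A⁴ = P·diag(16, 81)·P⁻¹ = [[−32, −567], [−16, −243]] · [[3, −7], [−1, 2]] = [[471, −910], [195, −374]].

[[471, −910], [195, −374]]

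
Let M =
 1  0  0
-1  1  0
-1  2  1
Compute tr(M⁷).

M = I + N where N = [[0, 0, 0], [-1, 0, 0], [-1, 2, 0]] is strictly lower-triangular, so N³ = 0.
(I + N)⁷ = I + 7·N + 21·N² = [[1, 0, 0], [-7, 1, 0], [-49, 14, 1]].

3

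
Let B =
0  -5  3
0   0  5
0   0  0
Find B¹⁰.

B is strictly triangular, hence nilpotent: B³ = 0, so B¹⁰ = 0.

[[0, 0, 0], [0, 0, 0], [0, 0, 0]]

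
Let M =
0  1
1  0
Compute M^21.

[[0, 1], [1, 0]]

M² = I (check: tr M = 0 and det M = -1), so M^21 = M since 21 is odd.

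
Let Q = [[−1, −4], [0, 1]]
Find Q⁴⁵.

Q² = I (check: tr Q = 0 and det Q = −1), so Q⁴⁵ = Q since 45 is odd.

[[−1, −4], [0, 1]]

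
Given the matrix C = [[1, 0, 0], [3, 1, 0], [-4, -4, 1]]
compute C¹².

C = I + N where N = [[0, 0, 0], [3, 0, 0], [-4, -4, 0]] is strictly lower-triangular, so N³ = 0.
(I + N)¹² = I + 12·N + 66·N² = [[1, 0, 0], [36, 1, 0], [-840, -48, 1]].

[[1, 0, 0], [36, 1, 0], [-840, -48, 1]]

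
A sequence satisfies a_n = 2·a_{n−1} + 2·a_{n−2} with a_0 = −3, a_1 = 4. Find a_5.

With companion matrix M = [[2, 2], [1, 0]], [a_n, a_{n−1}]ᵀ = M·[a_{n−1}, a_{n−2}]ᵀ, so [a_5, a_4]ᵀ = M^4·[a_1, a_0]ᵀ.
M^4 = [[44, 32], [16, 12]], giving [a_5, a_4]ᵀ = [[80], [28]].

80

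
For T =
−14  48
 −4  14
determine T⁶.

tr T = 0 and det T = −4, so the characteristic polynomial is λ² − (0)λ + (−4) with roots −2 and 2.
Eigenvectors give P = [[4, 3], [1, 1]] with P⁻¹ = [[1, −3], [−1, 4]], and T = P·diag(−2, 2)·P⁻¹.
Then T⁶ = P·diag(64, 64)·P⁻¹ = [[256, 192], [64, 64]] · [[1, −3], [−1, 4]] = [[64, 0], [0, 64]].

[[64, 0], [0, 64]]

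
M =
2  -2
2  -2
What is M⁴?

[[0, 0], [0, 0]]

M² = [[0, 0], [0, 0]]
M³ = [[0, 0], [0, 0]]
M⁴ = [[0, 0], [0, 0]]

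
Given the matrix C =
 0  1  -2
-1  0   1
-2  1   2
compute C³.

C² = [[3, -2, -3], [-2, 0, 4], [-5, 0, 9]]
C³ = [[8, 0, -14], [-8, 2, 12], [-18, 4, 28]]

[[8, 0, -14], [-8, 2, 12], [-18, 4, 28]]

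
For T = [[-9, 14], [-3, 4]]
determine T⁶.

[[4719, -9310], [1995, -3926]]

tr T = -5 and det T = 6, so the characteristic polynomial is λ² − (-5)λ + (6) with roots -2 and -3.
Eigenvectors give P = [[2, 7], [1, 3]] with P⁻¹ = [[-3, 7], [1, -2]], and T = P·diag(-2, -3)·P⁻¹.
Then T⁶ = P·diag(64, 729)·P⁻¹ = [[128, 5103], [64, 2187]] · [[-3, 7], [1, -2]] = [[4719, -9310], [1995, -3926]].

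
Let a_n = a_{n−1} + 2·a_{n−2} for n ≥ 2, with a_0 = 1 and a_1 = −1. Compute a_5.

−1

With companion matrix Q = [[1, 2], [1, 0]], [a_n, a_{n−1}]ᵀ = Q·[a_{n−1}, a_{n−2}]ᵀ, so [a_5, a_4]ᵀ = Q^4·[a_1, a_0]ᵀ.
Q^4 = [[11, 10], [5, 6]], giving [a_5, a_4]ᵀ = [[−1], [1]].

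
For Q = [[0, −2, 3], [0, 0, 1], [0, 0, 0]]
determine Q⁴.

Q is strictly triangular, hence nilpotent: Q³ = 0, so Q⁴ = 0.

[[0, 0, 0], [0, 0, 0], [0, 0, 0]]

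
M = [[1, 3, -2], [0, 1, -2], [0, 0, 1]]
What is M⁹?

M = I + N where N = [[0, 3, -2], [0, 0, -2], [0, 0, 0]] is strictly upper-triangular, so N³ = 0.
(I + N)⁹ = I + 9·N + 36·N² = [[1, 27, -234], [0, 1, -18], [0, 0, 1]].

[[1, 27, -234], [0, 1, -18], [0, 0, 1]]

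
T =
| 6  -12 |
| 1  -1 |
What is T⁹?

tr T = 5 and det T = 6, so the characteristic polynomial is λ² − (5)λ + (6) with roots 2 and 3.
Eigenvectors give P = [[-3, -4], [-1, -1]] with P⁻¹ = [[1, -4], [-1, 3]], and T = P·diag(2, 3)·P⁻¹.
Then T⁹ = P·diag(512, 19683)·P⁻¹ = [[-1536, -78732], [-512, -19683]] · [[1, -4], [-1, 3]] = [[77196, -230052], [19171, -57001]].

[[77196, -230052], [19171, -57001]]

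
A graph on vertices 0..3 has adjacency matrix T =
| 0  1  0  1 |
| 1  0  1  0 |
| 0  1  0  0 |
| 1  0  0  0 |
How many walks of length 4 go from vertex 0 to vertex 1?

The number of length-4 walks from vertex 0 to vertex 1 is entry (0,1) of T^4, where T is the adjacency matrix.
T^2 = [[2, 0, 1, 0], [0, 2, 0, 1], [1, 0, 1, 0], [0, 1, 0, 1]]
T^3 = [[0, 3, 0, 2], [3, 0, 2, 0], [0, 2, 0, 1], [2, 0, 1, 0]]
T^4 = [[5, 0, 3, 0], [0, 5, 0, 3], [3, 0, 2, 0], [0, 3, 0, 2]]

0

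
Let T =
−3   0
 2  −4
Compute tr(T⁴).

T² = [[9, 0], [−14, 16]]
T³ = [[−27, 0], [74, −64]]
T⁴ = [[81, 0], [−350, 256]]

337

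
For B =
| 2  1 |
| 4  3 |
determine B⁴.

B² = [[8, 5], [20, 13]]
B³ = [[36, 23], [92, 59]]
B⁴ = [[164, 105], [420, 269]]

[[164, 105], [420, 269]]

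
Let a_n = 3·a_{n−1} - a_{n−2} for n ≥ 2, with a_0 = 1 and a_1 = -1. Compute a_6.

With companion matrix C = [[3, -1], [1, 0]], [a_n, a_{n−1}]ᵀ = C·[a_{n−1}, a_{n−2}]ᵀ, so [a_6, a_5]ᵀ = C^5·[a_1, a_0]ᵀ.
C^5 = [[144, -55], [55, -21]], giving [a_6, a_5]ᵀ = [[-199], [-76]].

-199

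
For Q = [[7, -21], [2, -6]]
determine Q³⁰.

[[7, -21], [2, -6]]

Q² = Q (a projection; rank 1, trace 1), so Q³⁰ = Q.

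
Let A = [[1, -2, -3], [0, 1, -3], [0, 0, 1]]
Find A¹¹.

[[1, -22, 297], [0, 1, -33], [0, 0, 1]]

A = I + N where N = [[0, -2, -3], [0, 0, -3], [0, 0, 0]] is strictly upper-triangular, so N³ = 0.
(I + N)¹¹ = I + 11·N + 55·N² = [[1, -22, 297], [0, 1, -33], [0, 0, 1]].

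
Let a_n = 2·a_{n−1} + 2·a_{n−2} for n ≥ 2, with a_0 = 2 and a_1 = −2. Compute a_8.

−480

With companion matrix B = [[2, 2], [1, 0]], [a_n, a_{n−1}]ᵀ = B·[a_{n−1}, a_{n−2}]ᵀ, so [a_8, a_7]ᵀ = B^7·[a_1, a_0]ᵀ.
B^7 = [[896, 656], [328, 240]], giving [a_8, a_7]ᵀ = [[−480], [−176]].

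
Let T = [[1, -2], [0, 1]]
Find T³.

T = I + N where N = [[0, -2], [0, 0]] is strictly upper-triangular, so N² = 0.
(I + N)³ = I + 3·N = [[1, -6], [0, 1]].

[[1, -6], [0, 1]]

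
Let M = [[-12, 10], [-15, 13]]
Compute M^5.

[[-582, 550], [-825, 793]]

tr M = 1 and det M = -6, so the characteristic polynomial is λ² − (1)λ + (-6) with roots -2 and 3.
Eigenvectors give P = [[1, 2], [1, 3]] with P⁻¹ = [[3, -2], [-1, 1]], and M = P·diag(-2, 3)·P⁻¹.
Then M^5 = P·diag(-32, 243)·P⁻¹ = [[-32, 486], [-32, 729]] · [[3, -2], [-1, 1]] = [[-582, 550], [-825, 793]].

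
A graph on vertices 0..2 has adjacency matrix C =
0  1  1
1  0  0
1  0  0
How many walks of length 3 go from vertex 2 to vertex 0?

2

The number of length-3 walks from vertex 2 to vertex 0 is entry (2,0) of C³, where C is the adjacency matrix.
C² = [[2, 0, 0], [0, 1, 1], [0, 1, 1]]
C³ = [[0, 2, 2], [2, 0, 0], [2, 0, 0]]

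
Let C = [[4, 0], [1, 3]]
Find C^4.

C^2 = [[16, 0], [7, 9]]
C^3 = [[64, 0], [37, 27]]
C^4 = [[256, 0], [175, 81]]

[[256, 0], [175, 81]]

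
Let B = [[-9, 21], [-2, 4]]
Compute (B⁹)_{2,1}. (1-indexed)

-38342

tr B = -5 and det B = 6, so the characteristic polynomial is λ² − (-5)λ + (6) with roots -2 and -3.
Eigenvectors give P = [[-3, -7], [-1, -2]] with P⁻¹ = [[2, -7], [-1, 3]], and B = P·diag(-2, -3)·P⁻¹.
Then B⁹ = P·diag(-512, -19683)·P⁻¹ = [[1536, 137781], [512, 39366]] · [[2, -7], [-1, 3]] = [[-134709, 402591], [-38342, 114514]].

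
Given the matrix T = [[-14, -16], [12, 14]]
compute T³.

tr T = 0 and det T = -4, so the characteristic polynomial is λ² − (0)λ + (-4) with roots 2 and -2.
Eigenvectors give P = [[-1, 4], [1, -3]] with P⁻¹ = [[3, 4], [1, 1]], and T = P·diag(2, -2)·P⁻¹.
Then T³ = P·diag(8, -8)·P⁻¹ = [[-8, -32], [8, 24]] · [[3, 4], [1, 1]] = [[-56, -64], [48, 56]].

[[-56, -64], [48, 56]]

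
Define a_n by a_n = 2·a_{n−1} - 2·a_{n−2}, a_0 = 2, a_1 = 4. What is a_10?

With companion matrix Q = [[2, -2], [1, 0]], [a_n, a_{n−1}]ᵀ = Q·[a_{n−1}, a_{n−2}]ᵀ, so [a_10, a_9]ᵀ = Q^9·[a_1, a_0]ᵀ.
Q^9 = [[32, -32], [16, 0]], giving [a_10, a_9]ᵀ = [[64], [64]].

64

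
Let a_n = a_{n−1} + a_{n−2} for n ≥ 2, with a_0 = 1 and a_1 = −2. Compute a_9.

With companion matrix Q = [[1, 1], [1, 0]], [a_n, a_{n−1}]ᵀ = Q·[a_{n−1}, a_{n−2}]ᵀ, so [a_9, a_8]ᵀ = Q^8·[a_1, a_0]ᵀ.
Q^8 = [[34, 21], [21, 13]], giving [a_9, a_8]ᵀ = [[−47], [−29]].

−47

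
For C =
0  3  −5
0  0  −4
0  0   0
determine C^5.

C is strictly triangular, hence nilpotent: C^3 = 0, so C^5 = 0.

[[0, 0, 0], [0, 0, 0], [0, 0, 0]]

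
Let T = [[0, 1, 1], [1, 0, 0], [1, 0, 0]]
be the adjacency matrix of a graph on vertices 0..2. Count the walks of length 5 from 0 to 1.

The number of length-5 walks from vertex 0 to vertex 1 is entry (0,1) of T⁵, where T is the adjacency matrix.
T² = [[2, 0, 0], [0, 1, 1], [0, 1, 1]]
T³ = [[0, 2, 2], [2, 0, 0], [2, 0, 0]]
T⁴ = [[4, 0, 0], [0, 2, 2], [0, 2, 2]]
T⁵ = [[0, 4, 4], [4, 0, 0], [4, 0, 0]]

4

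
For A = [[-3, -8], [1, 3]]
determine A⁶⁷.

[[-3, -8], [1, 3]]

A² = I (check: tr A = 0 and det A = -1), so A⁶⁷ = A since 67 is odd.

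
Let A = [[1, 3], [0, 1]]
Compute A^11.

[[1, 33], [0, 1]]

A = I + N where N = [[0, 3], [0, 0]] is strictly upper-triangular, so N^2 = 0.
(I + N)^11 = I + 11·N = [[1, 33], [0, 1]].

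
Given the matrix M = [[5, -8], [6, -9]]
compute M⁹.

tr M = -4 and det M = 3, so the characteristic polynomial is λ² − (-4)λ + (3) with roots -1 and -3.
Eigenvectors give P = [[-4, -1], [-3, -1]] with P⁻¹ = [[-1, 1], [3, -4]], and M = P·diag(-1, -3)·P⁻¹.
Then M⁹ = P·diag(-1, -19683)·P⁻¹ = [[4, 19683], [3, 19683]] · [[-1, 1], [3, -4]] = [[59045, -78728], [59046, -78729]].

[[59045, -78728], [59046, -78729]]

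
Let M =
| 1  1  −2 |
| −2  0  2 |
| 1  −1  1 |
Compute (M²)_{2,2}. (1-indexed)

−4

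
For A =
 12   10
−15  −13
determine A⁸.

tr A = −1 and det A = −6, so the characteristic polynomial is λ² − (−1)λ + (−6) with roots −3 and 2.
Eigenvectors give P = [[−2, −1], [3, 1]] with P⁻¹ = [[1, 1], [−3, −2]], and A = P·diag(−3, 2)·P⁻¹.
Then A⁸ = P·diag(6561, 256)·P⁻¹ = [[−13122, −256], [19683, 256]] · [[1, 1], [−3, −2]] = [[−12354, −12610], [18915, 19171]].

[[−12354, −12610], [18915, 19171]]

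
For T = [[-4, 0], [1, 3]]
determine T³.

T² = [[16, 0], [-1, 9]]
T³ = [[-64, 0], [13, 27]]

[[-64, 0], [13, 27]]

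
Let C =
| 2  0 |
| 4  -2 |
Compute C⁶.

[[64, 0], [0, 64]]

tr C = 0 and det C = -4, so the characteristic polynomial is λ² − (0)λ + (-4) with roots -2 and 2.
Eigenvectors give P = [[0, 1], [-1, 1]] with P⁻¹ = [[1, -1], [1, 0]], and C = P·diag(-2, 2)·P⁻¹.
Then C⁶ = P·diag(64, 64)·P⁻¹ = [[0, 64], [-64, 64]] · [[1, -1], [1, 0]] = [[64, 0], [0, 64]].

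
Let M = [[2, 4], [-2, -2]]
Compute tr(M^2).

-8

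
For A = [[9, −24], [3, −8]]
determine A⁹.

A² = A (a projection; rank 1, trace 1), so A⁹ = A.

[[9, −24], [3, −8]]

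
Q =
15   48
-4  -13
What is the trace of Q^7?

2186

tr Q = 2 and det Q = -3, so the characteristic polynomial is λ² − (2)λ + (-3) with roots 3 and -1.
Eigenvectors give P = [[-4, -3], [1, 1]] with P⁻¹ = [[-1, -3], [1, 4]], and Q = P·diag(3, -1)·P⁻¹.
Then Q^7 = P·diag(2187, -1)·P⁻¹ = [[-8748, 3], [2187, -1]] · [[-1, -3], [1, 4]] = [[8751, 26256], [-2188, -6565]].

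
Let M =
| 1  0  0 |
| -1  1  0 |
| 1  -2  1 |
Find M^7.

M = I + N where N = [[0, 0, 0], [-1, 0, 0], [1, -2, 0]] is strictly lower-triangular, so N^3 = 0.
(I + N)^7 = I + 7·N + 21·N^2 = [[1, 0, 0], [-7, 1, 0], [49, -14, 1]].

[[1, 0, 0], [-7, 1, 0], [49, -14, 1]]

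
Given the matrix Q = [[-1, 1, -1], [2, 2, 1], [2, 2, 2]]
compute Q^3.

[[-3, -1, -2], [16, 24, 8], [22, 34, 12]]

Q^2 = [[1, -1, 0], [4, 8, 2], [6, 10, 4]]
Q^3 = [[-3, -1, -2], [16, 24, 8], [22, 34, 12]]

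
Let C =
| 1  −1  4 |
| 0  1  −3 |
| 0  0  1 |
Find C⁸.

C = I + N where N = [[0, −1, 4], [0, 0, −3], [0, 0, 0]] is strictly upper-triangular, so N³ = 0.
(I + N)⁸ = I + 8·N + 28·N² = [[1, −8, 116], [0, 1, −24], [0, 0, 1]].

[[1, −8, 116], [0, 1, −24], [0, 0, 1]]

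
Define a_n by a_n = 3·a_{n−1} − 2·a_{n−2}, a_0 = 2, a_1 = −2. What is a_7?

With companion matrix A = [[3, −2], [1, 0]], [a_n, a_{n−1}]ᵀ = A·[a_{n−1}, a_{n−2}]ᵀ, so [a_7, a_6]ᵀ = A^6·[a_1, a_0]ᵀ.
A^6 = [[127, −126], [63, −62]], giving [a_7, a_6]ᵀ = [[−506], [−250]].

−506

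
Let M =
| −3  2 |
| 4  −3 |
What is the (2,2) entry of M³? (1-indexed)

M² = [[17, −12], [−24, 17]]
M³ = [[−99, 70], [140, −99]]

−99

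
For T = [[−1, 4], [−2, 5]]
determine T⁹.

tr T = 4 and det T = 3, so the characteristic polynomial is λ² − (4)λ + (3) with roots 3 and 1.
Eigenvectors give P = [[1, 2], [1, 1]] with P⁻¹ = [[−1, 2], [1, −1]], and T = P·diag(3, 1)·P⁻¹.
Then T⁹ = P·diag(19683, 1)·P⁻¹ = [[19683, 2], [19683, 1]] · [[−1, 2], [1, −1]] = [[−19681, 39364], [−19682, 39365]].

[[−19681, 39364], [−19682, 39365]]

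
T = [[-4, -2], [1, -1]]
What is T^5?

[[-454, -422], [211, 179]]

tr T = -5 and det T = 6, so the characteristic polynomial is λ² − (-5)λ + (6) with roots -2 and -3.
Eigenvectors give P = [[-1, -2], [1, 1]] with P⁻¹ = [[1, 2], [-1, -1]], and T = P·diag(-2, -3)·P⁻¹.
Then T^5 = P·diag(-32, -243)·P⁻¹ = [[32, 486], [-32, -243]] · [[1, 2], [-1, -1]] = [[-454, -422], [211, 179]].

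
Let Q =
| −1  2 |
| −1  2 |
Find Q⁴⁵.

[[−1, 2], [−1, 2]]

Q² = Q (a projection; rank 1, trace 1), so Q⁴⁵ = Q.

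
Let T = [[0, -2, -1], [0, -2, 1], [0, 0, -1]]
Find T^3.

[[0, -8, 5], [0, -8, 7], [0, 0, -1]]

T^2 = [[0, 4, -1], [0, 4, -3], [0, 0, 1]]
T^3 = [[0, -8, 5], [0, -8, 7], [0, 0, -1]]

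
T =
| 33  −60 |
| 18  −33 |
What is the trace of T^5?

0

tr T = 0 and det T = −9, so the characteristic polynomial is λ² − (0)λ + (−9) with roots −3 and 3.
Eigenvectors give P = [[−5, 2], [−3, 1]] with P⁻¹ = [[1, −2], [3, −5]], and T = P·diag(−3, 3)·P⁻¹.
Then T^5 = P·diag(−243, 243)·P⁻¹ = [[1215, 486], [729, 243]] · [[1, −2], [3, −5]] = [[2673, −4860], [1458, −2673]].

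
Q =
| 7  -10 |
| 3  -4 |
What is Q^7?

[[763, -1270], [381, -634]]

tr Q = 3 and det Q = 2, so the characteristic polynomial is λ² − (3)λ + (2) with roots 2 and 1.
Eigenvectors give P = [[-2, -5], [-1, -3]] with P⁻¹ = [[-3, 5], [1, -2]], and Q = P·diag(2, 1)·P⁻¹.
Then Q^7 = P·diag(128, 1)·P⁻¹ = [[-256, -5], [-128, -3]] · [[-3, 5], [1, -2]] = [[763, -1270], [381, -634]].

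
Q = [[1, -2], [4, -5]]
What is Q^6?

[[-727, 728], [-1456, 1457]]

tr Q = -4 and det Q = 3, so the characteristic polynomial is λ² − (-4)λ + (3) with roots -1 and -3.
Eigenvectors give P = [[1, -1], [1, -2]] with P⁻¹ = [[2, -1], [1, -1]], and Q = P·diag(-1, -3)·P⁻¹.
Then Q^6 = P·diag(1, 729)·P⁻¹ = [[1, -729], [1, -1458]] · [[2, -1], [1, -1]] = [[-727, 728], [-1456, 1457]].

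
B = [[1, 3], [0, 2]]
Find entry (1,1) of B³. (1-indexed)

1

B² = [[1, 9], [0, 4]]
B³ = [[1, 21], [0, 8]]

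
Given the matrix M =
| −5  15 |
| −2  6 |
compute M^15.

[[−5, 15], [−2, 6]]

M² = M (a projection; rank 1, trace 1), so M^15 = M.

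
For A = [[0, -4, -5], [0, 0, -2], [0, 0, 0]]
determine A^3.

[[0, 0, 0], [0, 0, 0], [0, 0, 0]]

A is strictly triangular, hence nilpotent: A^3 = 0, so A^3 = 0.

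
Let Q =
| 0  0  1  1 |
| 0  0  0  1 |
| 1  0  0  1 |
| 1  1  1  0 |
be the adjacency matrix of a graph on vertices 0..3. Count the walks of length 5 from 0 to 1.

6

The number of length-5 walks from vertex 0 to vertex 1 is entry (0,1) of Q⁵, where Q is the adjacency matrix.
Q² = [[2, 1, 1, 1], [1, 1, 1, 0], [1, 1, 2, 1], [1, 0, 1, 3]]
Q³ = [[2, 1, 3, 4], [1, 0, 1, 3], [3, 1, 2, 4], [4, 3, 4, 2]]
Q⁴ = [[7, 4, 6, 6], [4, 3, 4, 2], [6, 4, 7, 6], [6, 2, 6, 11]]
Q⁵ = [[12, 6, 13, 17], [6, 2, 6, 11], [13, 6, 12, 17], [17, 11, 17, 14]]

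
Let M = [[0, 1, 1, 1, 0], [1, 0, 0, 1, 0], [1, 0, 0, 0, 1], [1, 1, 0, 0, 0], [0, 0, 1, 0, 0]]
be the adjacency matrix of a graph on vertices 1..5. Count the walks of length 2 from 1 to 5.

1

The number of length-2 walks from vertex 1 to vertex 5 is entry (1,5) of M², where M is the adjacency matrix.
M² = [[3, 1, 0, 1, 1], [1, 2, 1, 1, 0], [0, 1, 2, 1, 0], [1, 1, 1, 2, 0], [1, 0, 0, 0, 1]]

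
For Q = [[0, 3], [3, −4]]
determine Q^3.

[[−36, 75], [75, −136]]

Q^2 = [[9, −12], [−12, 25]]
Q^3 = [[−36, 75], [75, −136]]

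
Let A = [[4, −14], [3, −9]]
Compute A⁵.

[[1234, −2954], [633, −1509]]

tr A = −5 and det A = 6, so the characteristic polynomial is λ² − (−5)λ + (6) with roots −2 and −3.
Eigenvectors give P = [[7, 2], [3, 1]] with P⁻¹ = [[1, −2], [−3, 7]], and A = P·diag(−2, −3)·P⁻¹.
Then A⁵ = P·diag(−32, −243)·P⁻¹ = [[−224, −486], [−96, −243]] · [[1, −2], [−3, 7]] = [[1234, −2954], [633, −1509]].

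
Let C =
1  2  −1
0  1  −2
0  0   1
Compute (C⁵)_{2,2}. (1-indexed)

1

C = I + N where N = [[0, 2, −1], [0, 0, −2], [0, 0, 0]] is strictly upper-triangular, so N³ = 0.
(I + N)⁵ = I + 5·N + 10·N² = [[1, 10, −45], [0, 1, −10], [0, 0, 1]].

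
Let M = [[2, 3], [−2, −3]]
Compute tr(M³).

−1

M² = [[−2, −3], [2, 3]]
M³ = [[2, 3], [−2, −3]]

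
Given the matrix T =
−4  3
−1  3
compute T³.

[[−49, 30], [−10, 21]]

T² = [[13, −3], [1, 6]]
T³ = [[−49, 30], [−10, 21]]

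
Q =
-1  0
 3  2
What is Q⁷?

tr Q = 1 and det Q = -2, so the characteristic polynomial is λ² − (1)λ + (-2) with roots 2 and -1.
Eigenvectors give P = [[0, -1], [-1, 1]] with P⁻¹ = [[-1, -1], [-1, 0]], and Q = P·diag(2, -1)·P⁻¹.
Then Q⁷ = P·diag(128, -1)·P⁻¹ = [[0, 1], [-128, -1]] · [[-1, -1], [-1, 0]] = [[-1, 0], [129, 128]].

[[-1, 0], [129, 128]]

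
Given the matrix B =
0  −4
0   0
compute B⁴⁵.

[[0, 0], [0, 0]]

B is strictly triangular, hence nilpotent: B² = 0, so B⁴⁵ = 0.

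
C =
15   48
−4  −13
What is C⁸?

tr C = 2 and det C = −3, so the characteristic polynomial is λ² − (2)λ + (−3) with roots −1 and 3.
Eigenvectors give P = [[−3, 4], [1, −1]] with P⁻¹ = [[1, 4], [1, 3]], and C = P·diag(−1, 3)·P⁻¹.
Then C⁸ = P·diag(1, 6561)·P⁻¹ = [[−3, 26244], [1, −6561]] · [[1, 4], [1, 3]] = [[26241, 78720], [−6560, −19679]].

[[26241, 78720], [−6560, −19679]]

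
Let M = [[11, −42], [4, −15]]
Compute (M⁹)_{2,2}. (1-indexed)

tr M = −4 and det M = 3, so the characteristic polynomial is λ² − (−4)λ + (3) with roots −3 and −1.
Eigenvectors give P = [[3, −7], [1, −2]] with P⁻¹ = [[−2, 7], [−1, 3]], and M = P·diag(−3, −1)·P⁻¹.
Then M⁹ = P·diag(−19683, −1)·P⁻¹ = [[−59049, 7], [−19683, 2]] · [[−2, 7], [−1, 3]] = [[118091, −413322], [39364, −137775]].

−137775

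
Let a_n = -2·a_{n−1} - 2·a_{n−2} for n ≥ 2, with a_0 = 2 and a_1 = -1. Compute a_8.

With companion matrix T = [[-2, -2], [1, 0]], [a_n, a_{n−1}]ᵀ = T·[a_{n−1}, a_{n−2}]ᵀ, so [a_8, a_7]ᵀ = T^7·[a_1, a_0]ᵀ.
T^7 = [[0, 16], [-8, -16]], giving [a_8, a_7]ᵀ = [[32], [-24]].

32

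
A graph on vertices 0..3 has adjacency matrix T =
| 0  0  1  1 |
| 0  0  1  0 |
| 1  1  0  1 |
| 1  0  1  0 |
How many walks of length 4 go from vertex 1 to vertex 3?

4

The number of length-4 walks from vertex 1 to vertex 3 is entry (1,3) of T⁴, where T is the adjacency matrix.
T² = [[2, 1, 1, 1], [1, 1, 0, 1], [1, 0, 3, 1], [1, 1, 1, 2]]
T³ = [[2, 1, 4, 3], [1, 0, 3, 1], [4, 3, 2, 4], [3, 1, 4, 2]]
T⁴ = [[7, 4, 6, 6], [4, 3, 2, 4], [6, 2, 11, 6], [6, 4, 6, 7]]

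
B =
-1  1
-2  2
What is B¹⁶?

[[-1, 1], [-2, 2]]

B² = B (a projection; rank 1, trace 1), so B¹⁶ = B.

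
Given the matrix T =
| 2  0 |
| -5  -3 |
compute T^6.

[[64, 0], [665, 729]]

tr T = -1 and det T = -6, so the characteristic polynomial is λ² − (-1)λ + (-6) with roots -3 and 2.
Eigenvectors give P = [[0, -1], [-1, 1]] with P⁻¹ = [[-1, -1], [-1, 0]], and T = P·diag(-3, 2)·P⁻¹.
Then T^6 = P·diag(729, 64)·P⁻¹ = [[0, -64], [-729, 64]] · [[-1, -1], [-1, 0]] = [[64, 0], [665, 729]].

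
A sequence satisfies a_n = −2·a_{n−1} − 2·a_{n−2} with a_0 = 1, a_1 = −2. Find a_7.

With companion matrix T = [[−2, −2], [1, 0]], [a_n, a_{n−1}]ᵀ = T·[a_{n−1}, a_{n−2}]ᵀ, so [a_7, a_6]ᵀ = T⁶·[a_1, a_0]ᵀ.
T⁶ = [[−8, −16], [8, 8]], giving [a_7, a_6]ᵀ = [[0], [−8]].

0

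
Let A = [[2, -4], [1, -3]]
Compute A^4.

[[-4, 20], [-5, 21]]

A^2 = [[0, 4], [-1, 5]]
A^3 = [[4, -12], [3, -11]]
A^4 = [[-4, 20], [-5, 21]]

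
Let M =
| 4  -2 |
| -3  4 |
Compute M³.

M² = [[22, -16], [-24, 22]]
M³ = [[136, -108], [-162, 136]]

[[136, -108], [-162, 136]]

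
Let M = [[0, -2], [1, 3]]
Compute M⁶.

[[-62, -126], [63, 127]]

tr M = 3 and det M = 2, so the characteristic polynomial is λ² − (3)λ + (2) with roots 1 and 2.
Eigenvectors give P = [[-2, -1], [1, 1]] with P⁻¹ = [[-1, -1], [1, 2]], and M = P·diag(1, 2)·P⁻¹.
Then M⁶ = P·diag(1, 64)·P⁻¹ = [[-2, -64], [1, 64]] · [[-1, -1], [1, 2]] = [[-62, -126], [63, 127]].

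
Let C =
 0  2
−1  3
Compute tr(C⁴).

17

C² = [[−2, 6], [−3, 7]]
C³ = [[−6, 14], [−7, 15]]
C⁴ = [[−14, 30], [−15, 31]]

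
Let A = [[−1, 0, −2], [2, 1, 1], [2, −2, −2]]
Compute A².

[[−3, 4, 6], [2, −1, −5], [−10, 2, −2]]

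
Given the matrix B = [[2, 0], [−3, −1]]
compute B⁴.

tr B = 1 and det B = −2, so the characteristic polynomial is λ² − (1)λ + (−2) with roots −1 and 2.
Eigenvectors give P = [[0, −1], [1, 1]] with P⁻¹ = [[1, 1], [−1, 0]], and B = P·diag(−1, 2)·P⁻¹.
Then B⁴ = P·diag(1, 16)·P⁻¹ = [[0, −16], [1, 16]] · [[1, 1], [−1, 0]] = [[16, 0], [−15, 1]].

[[16, 0], [−15, 1]]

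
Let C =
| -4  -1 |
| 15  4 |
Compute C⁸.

[[1, 0], [0, 1]]

C² = I (check: tr C = 0 and det C = -1), so C⁸ = I since 8 is even.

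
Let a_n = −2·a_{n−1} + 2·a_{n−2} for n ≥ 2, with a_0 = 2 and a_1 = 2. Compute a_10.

−3584

With companion matrix C = [[−2, 2], [1, 0]], [a_n, a_{n−1}]ᵀ = C·[a_{n−1}, a_{n−2}]ᵀ, so [a_10, a_9]ᵀ = C⁹·[a_1, a_0]ᵀ.
C⁹ = [[−6688, 4896], [2448, −1792]], giving [a_10, a_9]ᵀ = [[−3584], [1312]].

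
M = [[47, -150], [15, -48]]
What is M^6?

tr M = -1 and det M = -6, so the characteristic polynomial is λ² − (-1)λ + (-6) with roots -3 and 2.
Eigenvectors give P = [[3, -10], [1, -3]] with P⁻¹ = [[-3, 10], [-1, 3]], and M = P·diag(-3, 2)·P⁻¹.
Then M^6 = P·diag(729, 64)·P⁻¹ = [[2187, -640], [729, -192]] · [[-3, 10], [-1, 3]] = [[-5921, 19950], [-1995, 6714]].

[[-5921, 19950], [-1995, 6714]]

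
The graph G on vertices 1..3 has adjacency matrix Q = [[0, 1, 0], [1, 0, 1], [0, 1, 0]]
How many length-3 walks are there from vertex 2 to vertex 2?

0

The number of length-3 walks from vertex 2 to vertex 2 is entry (2,2) of Q³, where Q is the adjacency matrix.
Q² = [[1, 0, 1], [0, 2, 0], [1, 0, 1]]
Q³ = [[0, 2, 0], [2, 0, 2], [0, 2, 0]]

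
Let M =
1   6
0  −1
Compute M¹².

[[1, 0], [0, 1]]

M² = I (check: tr M = 0 and det M = −1), so M¹² = I since 12 is even.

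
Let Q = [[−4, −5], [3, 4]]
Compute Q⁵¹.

Q² = I (check: tr Q = 0 and det Q = −1), so Q⁵¹ = Q since 51 is odd.

[[−4, −5], [3, 4]]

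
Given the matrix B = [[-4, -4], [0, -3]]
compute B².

[[16, 28], [0, 9]]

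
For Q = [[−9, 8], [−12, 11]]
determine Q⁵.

tr Q = 2 and det Q = −3, so the characteristic polynomial is λ² − (2)λ + (−3) with roots −1 and 3.
Eigenvectors give P = [[−1, 2], [−1, 3]] with P⁻¹ = [[−3, 2], [−1, 1]], and Q = P·diag(−1, 3)·P⁻¹.
Then Q⁵ = P·diag(−1, 243)·P⁻¹ = [[1, 486], [1, 729]] · [[−3, 2], [−1, 1]] = [[−489, 488], [−732, 731]].

[[−489, 488], [−732, 731]]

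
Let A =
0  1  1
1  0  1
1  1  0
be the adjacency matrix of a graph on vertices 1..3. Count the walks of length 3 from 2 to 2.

2

The number of length-3 walks from vertex 2 to vertex 2 is entry (2,2) of A³, where A is the adjacency matrix.
A² = [[2, 1, 1], [1, 2, 1], [1, 1, 2]]
A³ = [[2, 3, 3], [3, 2, 3], [3, 3, 2]]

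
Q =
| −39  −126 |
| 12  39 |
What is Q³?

tr Q = 0 and det Q = −9, so the characteristic polynomial is λ² − (0)λ + (−9) with roots 3 and −3.
Eigenvectors give P = [[−3, 7], [1, −2]] with P⁻¹ = [[2, 7], [1, 3]], and Q = P·diag(3, −3)·P⁻¹.
Then Q³ = P·diag(27, −27)·P⁻¹ = [[−81, −189], [27, 54]] · [[2, 7], [1, 3]] = [[−351, −1134], [108, 351]].

[[−351, −1134], [108, 351]]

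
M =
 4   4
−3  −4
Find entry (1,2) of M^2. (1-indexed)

0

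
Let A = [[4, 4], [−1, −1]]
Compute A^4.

[[108, 108], [−27, −27]]

A^2 = [[12, 12], [−3, −3]]
A^3 = [[36, 36], [−9, −9]]
A^4 = [[108, 108], [−27, −27]]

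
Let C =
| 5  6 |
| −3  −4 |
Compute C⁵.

tr C = 1 and det C = −2, so the characteristic polynomial is λ² − (1)λ + (−2) with roots 2 and −1.
Eigenvectors give P = [[2, −1], [−1, 1]] with P⁻¹ = [[1, 1], [1, 2]], and C = P·diag(2, −1)·P⁻¹.
Then C⁵ = P·diag(32, −1)·P⁻¹ = [[64, 1], [−32, −1]] · [[1, 1], [1, 2]] = [[65, 66], [−33, −34]].

[[65, 66], [−33, −34]]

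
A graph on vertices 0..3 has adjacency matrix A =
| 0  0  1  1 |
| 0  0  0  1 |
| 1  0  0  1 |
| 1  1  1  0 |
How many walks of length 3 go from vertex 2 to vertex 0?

The number of length-3 walks from vertex 2 to vertex 0 is entry (2,0) of A³, where A is the adjacency matrix.
A² = [[2, 1, 1, 1], [1, 1, 1, 0], [1, 1, 2, 1], [1, 0, 1, 3]]
A³ = [[2, 1, 3, 4], [1, 0, 1, 3], [3, 1, 2, 4], [4, 3, 4, 2]]

3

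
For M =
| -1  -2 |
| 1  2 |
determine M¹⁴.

M² = M (a projection; rank 1, trace 1), so M¹⁴ = M.

[[-1, -2], [1, 2]]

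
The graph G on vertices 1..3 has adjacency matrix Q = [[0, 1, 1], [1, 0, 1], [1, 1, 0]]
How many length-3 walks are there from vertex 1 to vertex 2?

3

The number of length-3 walks from vertex 1 to vertex 2 is entry (1,2) of Q³, where Q is the adjacency matrix.
Q² = [[2, 1, 1], [1, 2, 1], [1, 1, 2]]
Q³ = [[2, 3, 3], [3, 2, 3], [3, 3, 2]]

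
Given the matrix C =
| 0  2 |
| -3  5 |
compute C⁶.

tr C = 5 and det C = 6, so the characteristic polynomial is λ² − (5)λ + (6) with roots 3 and 2.
Eigenvectors give P = [[-2, 1], [-3, 1]] with P⁻¹ = [[1, -1], [3, -2]], and C = P·diag(3, 2)·P⁻¹.
Then C⁶ = P·diag(729, 64)·P⁻¹ = [[-1458, 64], [-2187, 64]] · [[1, -1], [3, -2]] = [[-1266, 1330], [-1995, 2059]].

[[-1266, 1330], [-1995, 2059]]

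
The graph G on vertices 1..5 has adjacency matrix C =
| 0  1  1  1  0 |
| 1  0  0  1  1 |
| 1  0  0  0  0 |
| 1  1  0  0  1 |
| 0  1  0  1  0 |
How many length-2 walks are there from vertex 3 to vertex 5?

The number of length-2 walks from vertex 3 to vertex 5 is entry (3,5) of C², where C is the adjacency matrix.
C² = [[3, 1, 0, 1, 2], [1, 3, 1, 2, 1], [0, 1, 1, 1, 0], [1, 2, 1, 3, 1], [2, 1, 0, 1, 2]]

0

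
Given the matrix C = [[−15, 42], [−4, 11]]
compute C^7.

tr C = −4 and det C = 3, so the characteristic polynomial is λ² − (−4)λ + (3) with roots −3 and −1.
Eigenvectors give P = [[−7, −3], [−2, −1]] with P⁻¹ = [[−1, 3], [2, −7]], and C = P·diag(−3, −1)·P⁻¹.
Then C^7 = P·diag(−2187, −1)·P⁻¹ = [[15309, 3], [4374, 1]] · [[−1, 3], [2, −7]] = [[−15303, 45906], [−4372, 13115]].

[[−15303, 45906], [−4372, 13115]]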